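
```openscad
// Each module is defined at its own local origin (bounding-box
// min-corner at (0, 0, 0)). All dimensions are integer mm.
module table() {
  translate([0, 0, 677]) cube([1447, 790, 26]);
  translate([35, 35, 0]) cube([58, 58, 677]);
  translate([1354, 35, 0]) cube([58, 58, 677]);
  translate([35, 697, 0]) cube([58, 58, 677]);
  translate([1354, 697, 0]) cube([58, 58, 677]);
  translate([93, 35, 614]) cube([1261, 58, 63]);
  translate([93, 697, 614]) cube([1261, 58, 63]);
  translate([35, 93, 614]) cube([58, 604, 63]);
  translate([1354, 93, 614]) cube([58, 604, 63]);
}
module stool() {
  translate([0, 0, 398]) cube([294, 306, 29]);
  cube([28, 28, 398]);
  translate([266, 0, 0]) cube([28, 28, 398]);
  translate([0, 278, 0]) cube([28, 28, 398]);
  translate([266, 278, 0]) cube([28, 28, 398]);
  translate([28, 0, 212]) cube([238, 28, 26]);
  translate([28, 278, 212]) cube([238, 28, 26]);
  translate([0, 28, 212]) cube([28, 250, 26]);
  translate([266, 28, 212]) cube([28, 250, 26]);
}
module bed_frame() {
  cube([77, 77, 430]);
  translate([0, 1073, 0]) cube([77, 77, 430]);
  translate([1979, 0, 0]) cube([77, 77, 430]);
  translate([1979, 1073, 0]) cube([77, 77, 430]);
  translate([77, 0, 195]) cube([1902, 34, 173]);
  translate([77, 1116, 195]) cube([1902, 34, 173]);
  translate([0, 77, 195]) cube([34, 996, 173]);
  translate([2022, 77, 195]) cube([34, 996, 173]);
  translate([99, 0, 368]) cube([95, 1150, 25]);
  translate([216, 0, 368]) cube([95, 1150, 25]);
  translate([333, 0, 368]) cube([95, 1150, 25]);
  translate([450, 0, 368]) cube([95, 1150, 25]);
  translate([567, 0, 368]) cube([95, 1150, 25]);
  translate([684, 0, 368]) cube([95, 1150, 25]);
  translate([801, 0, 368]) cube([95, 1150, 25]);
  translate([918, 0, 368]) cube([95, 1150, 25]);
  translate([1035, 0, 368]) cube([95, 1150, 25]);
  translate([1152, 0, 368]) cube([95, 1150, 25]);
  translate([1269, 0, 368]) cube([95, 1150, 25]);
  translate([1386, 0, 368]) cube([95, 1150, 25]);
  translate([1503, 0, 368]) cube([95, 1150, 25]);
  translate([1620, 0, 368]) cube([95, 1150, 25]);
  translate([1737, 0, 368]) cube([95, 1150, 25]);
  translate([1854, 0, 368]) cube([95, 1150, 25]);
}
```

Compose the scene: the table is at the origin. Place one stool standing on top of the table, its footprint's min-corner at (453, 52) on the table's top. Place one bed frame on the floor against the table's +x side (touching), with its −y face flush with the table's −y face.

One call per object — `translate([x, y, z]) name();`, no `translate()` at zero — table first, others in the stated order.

table();
translate([453, 52, 703]) stool();
translate([1447, 0, 0]) bed_frame();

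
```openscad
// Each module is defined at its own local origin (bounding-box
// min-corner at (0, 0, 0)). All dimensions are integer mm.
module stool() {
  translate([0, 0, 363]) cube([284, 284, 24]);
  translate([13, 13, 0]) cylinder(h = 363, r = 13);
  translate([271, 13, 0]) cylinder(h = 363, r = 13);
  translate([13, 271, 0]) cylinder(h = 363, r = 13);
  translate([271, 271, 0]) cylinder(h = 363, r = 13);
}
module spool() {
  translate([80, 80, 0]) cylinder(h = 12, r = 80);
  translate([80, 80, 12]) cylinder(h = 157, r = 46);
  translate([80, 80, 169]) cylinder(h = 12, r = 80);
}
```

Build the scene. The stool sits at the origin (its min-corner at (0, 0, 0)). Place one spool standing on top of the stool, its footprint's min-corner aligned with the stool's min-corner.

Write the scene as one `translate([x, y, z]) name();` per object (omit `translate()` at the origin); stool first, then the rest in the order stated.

stool();
translate([0, 0, 387]) spool();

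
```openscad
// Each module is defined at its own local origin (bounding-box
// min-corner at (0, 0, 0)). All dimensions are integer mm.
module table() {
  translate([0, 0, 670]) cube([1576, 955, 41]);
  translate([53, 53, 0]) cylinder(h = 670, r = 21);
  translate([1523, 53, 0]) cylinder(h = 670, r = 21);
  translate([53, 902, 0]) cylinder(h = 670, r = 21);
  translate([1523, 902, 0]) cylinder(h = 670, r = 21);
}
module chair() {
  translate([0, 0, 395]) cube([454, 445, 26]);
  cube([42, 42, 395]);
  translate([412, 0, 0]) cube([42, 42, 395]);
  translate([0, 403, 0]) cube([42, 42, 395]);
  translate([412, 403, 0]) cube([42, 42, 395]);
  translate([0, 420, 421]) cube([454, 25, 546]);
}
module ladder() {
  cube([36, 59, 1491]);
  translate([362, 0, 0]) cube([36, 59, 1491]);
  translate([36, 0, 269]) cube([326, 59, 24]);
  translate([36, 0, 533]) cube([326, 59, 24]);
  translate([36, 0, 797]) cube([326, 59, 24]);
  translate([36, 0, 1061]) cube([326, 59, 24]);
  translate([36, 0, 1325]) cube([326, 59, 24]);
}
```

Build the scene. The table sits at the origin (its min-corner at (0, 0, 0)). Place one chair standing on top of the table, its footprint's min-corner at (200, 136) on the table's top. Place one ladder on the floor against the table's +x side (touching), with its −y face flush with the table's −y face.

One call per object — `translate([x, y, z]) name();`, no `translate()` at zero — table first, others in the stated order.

table();
translate([200, 136, 711]) chair();
translate([1576, 0, 0]) ladder();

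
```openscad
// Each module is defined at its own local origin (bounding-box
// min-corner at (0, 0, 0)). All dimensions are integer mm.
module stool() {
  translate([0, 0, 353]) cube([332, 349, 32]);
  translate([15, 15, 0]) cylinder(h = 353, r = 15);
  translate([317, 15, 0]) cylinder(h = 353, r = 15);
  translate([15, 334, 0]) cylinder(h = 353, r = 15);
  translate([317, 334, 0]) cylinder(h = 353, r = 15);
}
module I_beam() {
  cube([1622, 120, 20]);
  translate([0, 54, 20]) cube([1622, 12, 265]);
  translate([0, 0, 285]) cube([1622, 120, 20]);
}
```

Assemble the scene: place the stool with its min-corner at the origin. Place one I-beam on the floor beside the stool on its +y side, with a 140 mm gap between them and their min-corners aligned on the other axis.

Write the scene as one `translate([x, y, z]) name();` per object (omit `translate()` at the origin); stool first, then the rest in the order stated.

stool();
translate([0, 489, 0]) I_beam();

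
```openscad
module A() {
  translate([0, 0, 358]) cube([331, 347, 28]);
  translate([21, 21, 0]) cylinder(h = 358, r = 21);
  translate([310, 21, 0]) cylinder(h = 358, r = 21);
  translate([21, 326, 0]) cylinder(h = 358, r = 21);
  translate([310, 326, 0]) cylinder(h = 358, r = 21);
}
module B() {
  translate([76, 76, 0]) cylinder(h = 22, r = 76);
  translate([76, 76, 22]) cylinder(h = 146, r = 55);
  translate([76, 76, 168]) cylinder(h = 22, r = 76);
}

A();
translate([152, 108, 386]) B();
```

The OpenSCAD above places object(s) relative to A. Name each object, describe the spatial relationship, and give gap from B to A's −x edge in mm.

The spool's min-x is at 152; the stool's min-x is 0; gap = 152 mm.

A is a stool. B is a spool. The spool is on top of the stool. The gap from the spool to the stool's −x edge is 152 mm.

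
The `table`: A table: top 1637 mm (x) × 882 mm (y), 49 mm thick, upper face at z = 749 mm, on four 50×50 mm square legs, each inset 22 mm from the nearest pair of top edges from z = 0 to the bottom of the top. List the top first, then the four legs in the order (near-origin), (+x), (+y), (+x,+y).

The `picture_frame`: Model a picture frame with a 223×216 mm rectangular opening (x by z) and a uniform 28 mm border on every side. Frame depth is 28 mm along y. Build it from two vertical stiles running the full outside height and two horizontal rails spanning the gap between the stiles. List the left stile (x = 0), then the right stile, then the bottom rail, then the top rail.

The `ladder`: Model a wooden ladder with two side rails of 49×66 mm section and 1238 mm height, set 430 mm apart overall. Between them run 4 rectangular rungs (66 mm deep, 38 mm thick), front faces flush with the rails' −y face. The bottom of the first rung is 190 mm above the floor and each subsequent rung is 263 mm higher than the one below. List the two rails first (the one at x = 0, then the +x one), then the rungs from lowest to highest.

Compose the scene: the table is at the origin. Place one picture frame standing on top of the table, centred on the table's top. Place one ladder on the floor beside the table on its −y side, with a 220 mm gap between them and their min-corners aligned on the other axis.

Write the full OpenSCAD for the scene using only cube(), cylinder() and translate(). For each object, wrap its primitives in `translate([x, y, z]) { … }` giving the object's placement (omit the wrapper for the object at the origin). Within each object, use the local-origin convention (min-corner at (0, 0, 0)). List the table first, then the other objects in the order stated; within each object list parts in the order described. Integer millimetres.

translate([0, 0, 700]) cube([1637, 882, 49]);
translate([22, 22, 0]) cube([50, 50, 700]);
translate([1565, 22, 0]) cube([50, 50, 700]);
translate([22, 810, 0]) cube([50, 50, 700]);
translate([1565, 810, 0]) cube([50, 50, 700]);
translate([679, 427, 749]) {
  cube([28, 28, 272]);
  translate([251, 0, 0]) cube([28, 28, 272]);
  translate([28, 0, 0]) cube([223, 28, 28]);
  translate([28, 0, 244]) cube([223, 28, 28]);
}
translate([0, -286, 0]) {
  cube([49, 66, 1238]);
  translate([381, 0, 0]) cube([49, 66, 1238]);
  translate([49, 0, 190]) cube([332, 66, 38]);
  translate([49, 0, 453]) cube([332, 66, 38]);
  translate([49, 0, 716]) cube([332, 66, 38]);
  translate([49, 0, 979]) cube([332, 66, 38]);
}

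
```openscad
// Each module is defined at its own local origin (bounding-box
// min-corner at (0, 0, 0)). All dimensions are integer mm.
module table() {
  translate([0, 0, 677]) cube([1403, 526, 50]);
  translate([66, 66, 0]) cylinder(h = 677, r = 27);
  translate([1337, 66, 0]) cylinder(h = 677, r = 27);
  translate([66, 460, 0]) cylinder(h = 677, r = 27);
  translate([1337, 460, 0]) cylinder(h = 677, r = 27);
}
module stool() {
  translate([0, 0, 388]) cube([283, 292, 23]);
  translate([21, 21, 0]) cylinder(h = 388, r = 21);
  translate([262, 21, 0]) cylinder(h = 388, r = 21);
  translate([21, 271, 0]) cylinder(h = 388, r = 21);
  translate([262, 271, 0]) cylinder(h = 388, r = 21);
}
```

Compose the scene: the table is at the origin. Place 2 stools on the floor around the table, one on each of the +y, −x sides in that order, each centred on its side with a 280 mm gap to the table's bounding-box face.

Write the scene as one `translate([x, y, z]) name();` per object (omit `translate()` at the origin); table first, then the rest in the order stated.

table();
translate([560, 806, 0]) stool();
translate([-563, 117, 0]) stool();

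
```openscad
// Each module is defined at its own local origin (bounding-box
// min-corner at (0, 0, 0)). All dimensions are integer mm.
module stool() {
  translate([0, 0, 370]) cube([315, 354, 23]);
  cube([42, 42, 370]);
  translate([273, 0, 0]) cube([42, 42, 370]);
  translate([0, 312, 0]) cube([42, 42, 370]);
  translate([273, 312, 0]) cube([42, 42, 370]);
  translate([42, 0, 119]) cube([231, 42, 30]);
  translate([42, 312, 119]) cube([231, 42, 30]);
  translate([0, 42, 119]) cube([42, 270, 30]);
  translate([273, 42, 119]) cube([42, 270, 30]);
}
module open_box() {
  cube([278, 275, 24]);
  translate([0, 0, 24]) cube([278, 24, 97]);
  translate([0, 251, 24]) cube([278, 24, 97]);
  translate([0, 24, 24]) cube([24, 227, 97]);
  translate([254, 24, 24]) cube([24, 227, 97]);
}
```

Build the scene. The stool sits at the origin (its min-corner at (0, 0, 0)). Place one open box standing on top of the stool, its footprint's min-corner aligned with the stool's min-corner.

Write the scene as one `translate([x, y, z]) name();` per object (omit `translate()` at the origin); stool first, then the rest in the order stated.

stool();
translate([0, 0, 393]) open_box();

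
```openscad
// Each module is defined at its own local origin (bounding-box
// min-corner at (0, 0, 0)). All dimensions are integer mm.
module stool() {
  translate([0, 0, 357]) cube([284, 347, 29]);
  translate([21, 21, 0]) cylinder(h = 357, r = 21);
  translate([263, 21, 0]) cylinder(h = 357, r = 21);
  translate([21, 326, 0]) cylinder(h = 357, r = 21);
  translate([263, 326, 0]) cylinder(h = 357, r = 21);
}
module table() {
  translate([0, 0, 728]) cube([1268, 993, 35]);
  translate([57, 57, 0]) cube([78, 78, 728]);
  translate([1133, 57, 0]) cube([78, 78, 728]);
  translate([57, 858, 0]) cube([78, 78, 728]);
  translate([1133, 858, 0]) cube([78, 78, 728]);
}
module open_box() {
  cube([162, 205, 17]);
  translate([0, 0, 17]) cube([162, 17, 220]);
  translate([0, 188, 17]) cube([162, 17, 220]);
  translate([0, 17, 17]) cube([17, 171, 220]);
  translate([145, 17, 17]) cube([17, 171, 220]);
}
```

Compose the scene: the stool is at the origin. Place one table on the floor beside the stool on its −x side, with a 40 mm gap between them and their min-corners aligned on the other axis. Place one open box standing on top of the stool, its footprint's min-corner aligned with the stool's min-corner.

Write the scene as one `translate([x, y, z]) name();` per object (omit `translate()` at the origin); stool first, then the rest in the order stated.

stool();
translate([-1308, 0, 0]) table();
translate([0, 0, 386]) open_box();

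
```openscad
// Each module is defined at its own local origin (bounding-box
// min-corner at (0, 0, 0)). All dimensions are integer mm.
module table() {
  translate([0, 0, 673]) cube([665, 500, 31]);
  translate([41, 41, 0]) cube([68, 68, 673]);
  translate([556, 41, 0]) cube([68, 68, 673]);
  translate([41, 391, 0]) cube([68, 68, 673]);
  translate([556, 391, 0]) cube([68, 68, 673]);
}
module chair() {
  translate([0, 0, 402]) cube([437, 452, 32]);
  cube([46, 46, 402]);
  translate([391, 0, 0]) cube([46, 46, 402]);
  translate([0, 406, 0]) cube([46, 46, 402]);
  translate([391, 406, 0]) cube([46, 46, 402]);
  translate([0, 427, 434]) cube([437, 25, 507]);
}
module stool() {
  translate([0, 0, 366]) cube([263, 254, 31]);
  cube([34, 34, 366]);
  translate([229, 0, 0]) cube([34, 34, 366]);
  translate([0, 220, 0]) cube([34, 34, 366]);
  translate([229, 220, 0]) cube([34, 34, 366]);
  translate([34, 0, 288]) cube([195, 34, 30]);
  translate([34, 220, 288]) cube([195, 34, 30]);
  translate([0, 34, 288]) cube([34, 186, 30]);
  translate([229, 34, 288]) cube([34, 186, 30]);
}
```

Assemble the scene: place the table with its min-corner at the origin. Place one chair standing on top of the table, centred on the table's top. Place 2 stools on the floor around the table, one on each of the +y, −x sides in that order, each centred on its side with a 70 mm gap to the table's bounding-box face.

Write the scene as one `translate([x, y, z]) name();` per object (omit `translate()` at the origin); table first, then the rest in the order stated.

table();
translate([114, 24, 704]) chair();
translate([201, 570, 0]) stool();
translate([-333, 123, 0]) stool();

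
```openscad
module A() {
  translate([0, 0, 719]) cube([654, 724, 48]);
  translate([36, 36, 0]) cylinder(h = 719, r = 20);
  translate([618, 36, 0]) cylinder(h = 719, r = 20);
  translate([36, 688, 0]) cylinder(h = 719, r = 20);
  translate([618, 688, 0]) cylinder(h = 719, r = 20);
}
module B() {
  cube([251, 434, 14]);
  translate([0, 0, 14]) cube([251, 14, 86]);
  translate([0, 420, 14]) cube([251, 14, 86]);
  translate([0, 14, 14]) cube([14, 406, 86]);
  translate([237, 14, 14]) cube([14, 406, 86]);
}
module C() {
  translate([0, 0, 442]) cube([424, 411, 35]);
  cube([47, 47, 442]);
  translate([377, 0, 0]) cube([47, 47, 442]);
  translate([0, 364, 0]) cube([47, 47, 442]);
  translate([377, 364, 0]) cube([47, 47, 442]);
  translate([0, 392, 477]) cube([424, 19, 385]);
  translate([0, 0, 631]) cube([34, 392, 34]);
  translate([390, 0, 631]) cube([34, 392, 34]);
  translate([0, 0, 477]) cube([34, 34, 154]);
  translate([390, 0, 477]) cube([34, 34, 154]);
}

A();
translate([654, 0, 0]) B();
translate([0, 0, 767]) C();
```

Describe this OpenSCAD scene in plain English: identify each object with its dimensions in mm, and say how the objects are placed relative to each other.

A is a table: top 654 mm (x) × 724 mm (y), 48 mm thick, upper face at z = 767 mm, on four round legs of 40 mm diameter, each leg's bounding box inset 16 mm from the nearest pair of top edges, running from z = 0 to the bottom of the top.

B is an open storage box with external size 251×434×100 mm and wall thickness 14 mm (the base is also 14 mm thick). The base covers the whole footprint; the four walls stand on the base, with the y-facing walls full-width and the x-facing walls fitting between their inner faces.

C is a chair: 424×411 mm seat, 35 mm thick, top at z = 477 mm, on four 47 mm square corner legs flush with the seat edges. A 19 mm thick backrest slab spans the full seat width, extending 385 mm above the seat top, its back face flush with the seat's +y edge. Two armrests of 34×34 mm section run along each side from the seat's front edge to the front of the backrest, top faces 188 mm above the seat top and outer faces flush with the seat's x-edges; a 34×34 mm post under the front of each armrest stands on the seat at the front corner.

The open box is against the table's +x side, with their −y faces flush. The chair is on top of the table.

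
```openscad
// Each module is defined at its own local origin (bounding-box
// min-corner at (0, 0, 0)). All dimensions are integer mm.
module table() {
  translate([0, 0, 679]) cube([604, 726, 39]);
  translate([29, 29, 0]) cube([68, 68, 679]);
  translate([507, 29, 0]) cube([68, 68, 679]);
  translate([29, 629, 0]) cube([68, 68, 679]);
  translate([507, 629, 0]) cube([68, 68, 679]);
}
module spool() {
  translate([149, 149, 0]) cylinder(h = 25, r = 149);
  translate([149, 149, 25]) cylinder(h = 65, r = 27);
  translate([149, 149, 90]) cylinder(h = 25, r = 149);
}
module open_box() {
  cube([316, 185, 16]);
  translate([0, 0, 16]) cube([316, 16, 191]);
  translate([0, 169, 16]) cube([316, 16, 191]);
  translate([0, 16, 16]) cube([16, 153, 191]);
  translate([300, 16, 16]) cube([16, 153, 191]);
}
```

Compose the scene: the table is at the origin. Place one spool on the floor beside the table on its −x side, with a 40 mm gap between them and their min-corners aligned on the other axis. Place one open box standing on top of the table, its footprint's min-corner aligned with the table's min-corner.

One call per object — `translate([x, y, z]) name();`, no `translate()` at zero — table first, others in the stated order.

table();
translate([-338, 0, 0]) spool();
translate([0, 0, 718]) open_box();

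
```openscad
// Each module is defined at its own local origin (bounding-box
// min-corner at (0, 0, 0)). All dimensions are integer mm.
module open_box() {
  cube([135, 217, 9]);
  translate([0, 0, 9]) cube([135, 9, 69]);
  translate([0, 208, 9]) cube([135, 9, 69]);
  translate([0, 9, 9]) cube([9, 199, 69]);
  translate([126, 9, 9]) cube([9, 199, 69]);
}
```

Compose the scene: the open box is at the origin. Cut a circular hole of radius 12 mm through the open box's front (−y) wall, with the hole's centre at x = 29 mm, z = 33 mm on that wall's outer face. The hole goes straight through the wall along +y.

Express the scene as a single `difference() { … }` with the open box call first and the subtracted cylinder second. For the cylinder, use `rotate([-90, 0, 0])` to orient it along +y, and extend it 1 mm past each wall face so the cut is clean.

difference() {
  open_box();
  translate([29, -1, 33]) rotate([-90, 0, 0]) cylinder(h = 11, r = 12);
}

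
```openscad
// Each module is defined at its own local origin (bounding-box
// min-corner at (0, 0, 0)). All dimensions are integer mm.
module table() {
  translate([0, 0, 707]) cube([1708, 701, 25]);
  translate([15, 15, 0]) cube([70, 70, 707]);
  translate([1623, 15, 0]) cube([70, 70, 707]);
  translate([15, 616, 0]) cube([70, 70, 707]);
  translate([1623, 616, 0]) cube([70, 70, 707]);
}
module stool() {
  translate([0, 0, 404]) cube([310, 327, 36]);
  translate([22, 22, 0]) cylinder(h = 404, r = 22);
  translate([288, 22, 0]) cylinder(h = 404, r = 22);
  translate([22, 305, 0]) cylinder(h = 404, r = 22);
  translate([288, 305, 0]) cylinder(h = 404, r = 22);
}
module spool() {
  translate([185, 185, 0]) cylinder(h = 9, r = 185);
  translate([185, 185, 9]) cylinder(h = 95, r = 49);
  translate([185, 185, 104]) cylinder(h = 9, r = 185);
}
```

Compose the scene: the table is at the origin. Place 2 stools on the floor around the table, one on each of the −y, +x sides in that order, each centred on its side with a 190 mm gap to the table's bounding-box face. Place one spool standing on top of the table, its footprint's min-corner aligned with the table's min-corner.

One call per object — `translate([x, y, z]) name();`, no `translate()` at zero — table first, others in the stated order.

table();
translate([699, -517, 0]) stool();
translate([1898, 187, 0]) stool();
translate([0, 0, 732]) spool();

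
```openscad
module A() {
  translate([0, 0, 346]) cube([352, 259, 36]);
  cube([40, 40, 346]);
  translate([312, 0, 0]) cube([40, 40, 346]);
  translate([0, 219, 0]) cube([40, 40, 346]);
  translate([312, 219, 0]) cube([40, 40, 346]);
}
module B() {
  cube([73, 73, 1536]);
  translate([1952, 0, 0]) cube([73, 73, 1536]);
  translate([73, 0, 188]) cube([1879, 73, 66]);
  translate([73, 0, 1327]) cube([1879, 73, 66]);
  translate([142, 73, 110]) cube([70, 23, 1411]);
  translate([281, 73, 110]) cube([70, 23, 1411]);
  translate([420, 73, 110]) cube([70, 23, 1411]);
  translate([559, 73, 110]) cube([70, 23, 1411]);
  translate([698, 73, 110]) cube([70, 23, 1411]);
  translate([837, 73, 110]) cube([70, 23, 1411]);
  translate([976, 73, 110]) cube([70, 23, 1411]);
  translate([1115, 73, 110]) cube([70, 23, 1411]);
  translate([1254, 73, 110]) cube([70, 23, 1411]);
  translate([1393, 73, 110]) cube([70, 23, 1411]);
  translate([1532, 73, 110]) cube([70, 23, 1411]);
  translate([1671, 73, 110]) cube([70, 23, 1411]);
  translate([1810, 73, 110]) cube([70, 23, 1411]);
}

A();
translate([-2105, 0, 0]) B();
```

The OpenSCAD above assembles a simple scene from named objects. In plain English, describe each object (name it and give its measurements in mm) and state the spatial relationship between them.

A is a four-legged stool. The seat is a 352×259×36 mm slab whose top surface is at z = 382 mm; four square legs, each 40×40 mm in cross-section, run from the floor (z = 0) to the underside of the seat, each flush with a corner of the seat.

B is a fence section. Two 73×73 mm posts, 1536 mm tall, stand on the floor with a clear span of 1879 mm between their inner faces. Two horizontal rails of 73×66 mm section span the gap between the posts with their undersides at z = 188 mm and z = 1327 mm, flush with the posts' −y face. 13 pickets, each 70 mm wide, 23 mm thick and 1411 mm tall, are fixed to the +y face of the rails with their bottoms at z = 110 mm, evenly spaced across the span with equal gaps (rounded down to the nearest mm) at the −x end and between each pair — any rounding remainder accumulates at the +x end.

The fence section is on the floor beside the stool on its −x side.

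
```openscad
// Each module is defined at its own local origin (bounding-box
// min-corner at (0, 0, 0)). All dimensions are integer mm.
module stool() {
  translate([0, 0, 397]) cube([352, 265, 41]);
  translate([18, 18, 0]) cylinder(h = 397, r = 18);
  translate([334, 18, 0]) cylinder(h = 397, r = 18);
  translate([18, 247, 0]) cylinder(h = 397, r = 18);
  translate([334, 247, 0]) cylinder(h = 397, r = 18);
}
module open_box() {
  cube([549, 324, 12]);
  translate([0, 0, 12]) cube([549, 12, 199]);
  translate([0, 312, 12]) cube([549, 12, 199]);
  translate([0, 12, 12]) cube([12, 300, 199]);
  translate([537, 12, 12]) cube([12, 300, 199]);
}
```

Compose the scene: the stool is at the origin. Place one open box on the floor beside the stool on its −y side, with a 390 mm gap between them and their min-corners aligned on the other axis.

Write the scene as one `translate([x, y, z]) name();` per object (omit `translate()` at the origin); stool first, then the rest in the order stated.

stool();
translate([0, -714, 0]) open_box();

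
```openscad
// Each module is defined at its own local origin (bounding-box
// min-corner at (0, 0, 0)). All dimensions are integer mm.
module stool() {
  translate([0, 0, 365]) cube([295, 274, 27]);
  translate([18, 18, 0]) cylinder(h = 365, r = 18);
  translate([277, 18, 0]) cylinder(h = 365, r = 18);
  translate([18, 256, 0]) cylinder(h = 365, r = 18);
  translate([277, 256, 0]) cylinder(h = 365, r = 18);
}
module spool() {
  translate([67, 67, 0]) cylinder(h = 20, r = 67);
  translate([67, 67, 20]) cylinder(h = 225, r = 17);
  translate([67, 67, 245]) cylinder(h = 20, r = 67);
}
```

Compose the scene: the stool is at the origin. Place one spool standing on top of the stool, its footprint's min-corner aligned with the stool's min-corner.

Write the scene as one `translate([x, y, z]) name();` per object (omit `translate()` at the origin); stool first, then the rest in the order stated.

stool();
translate([0, 0, 392]) spool();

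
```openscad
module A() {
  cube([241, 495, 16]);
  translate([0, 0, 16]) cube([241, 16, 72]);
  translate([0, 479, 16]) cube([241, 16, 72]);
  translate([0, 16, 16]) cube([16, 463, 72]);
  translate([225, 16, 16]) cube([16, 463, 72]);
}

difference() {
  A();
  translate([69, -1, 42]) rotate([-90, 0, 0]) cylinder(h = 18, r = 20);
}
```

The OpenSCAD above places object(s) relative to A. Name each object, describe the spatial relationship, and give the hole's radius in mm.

The subtracted cylinder has r = 20 mm.

A is an open box. The open box has a circular hole through its front wall. The hole's radius is 20 mm.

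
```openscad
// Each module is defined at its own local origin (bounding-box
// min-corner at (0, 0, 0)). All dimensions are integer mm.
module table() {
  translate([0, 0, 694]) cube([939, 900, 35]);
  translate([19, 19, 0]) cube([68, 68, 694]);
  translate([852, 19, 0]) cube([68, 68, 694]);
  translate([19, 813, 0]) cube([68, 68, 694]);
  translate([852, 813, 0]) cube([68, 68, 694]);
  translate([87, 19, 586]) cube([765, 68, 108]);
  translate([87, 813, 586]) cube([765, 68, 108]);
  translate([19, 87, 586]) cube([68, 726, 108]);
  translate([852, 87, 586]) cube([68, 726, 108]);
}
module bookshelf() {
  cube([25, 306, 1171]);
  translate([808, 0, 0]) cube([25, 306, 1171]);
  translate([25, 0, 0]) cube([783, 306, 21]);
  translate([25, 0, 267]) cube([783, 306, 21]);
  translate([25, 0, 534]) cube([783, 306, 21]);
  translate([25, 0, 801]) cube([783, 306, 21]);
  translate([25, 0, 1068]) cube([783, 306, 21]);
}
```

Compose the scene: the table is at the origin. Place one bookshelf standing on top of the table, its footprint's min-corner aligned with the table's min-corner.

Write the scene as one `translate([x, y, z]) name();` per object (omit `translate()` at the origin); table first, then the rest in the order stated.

table();
translate([0, 0, 729]) bookshelf();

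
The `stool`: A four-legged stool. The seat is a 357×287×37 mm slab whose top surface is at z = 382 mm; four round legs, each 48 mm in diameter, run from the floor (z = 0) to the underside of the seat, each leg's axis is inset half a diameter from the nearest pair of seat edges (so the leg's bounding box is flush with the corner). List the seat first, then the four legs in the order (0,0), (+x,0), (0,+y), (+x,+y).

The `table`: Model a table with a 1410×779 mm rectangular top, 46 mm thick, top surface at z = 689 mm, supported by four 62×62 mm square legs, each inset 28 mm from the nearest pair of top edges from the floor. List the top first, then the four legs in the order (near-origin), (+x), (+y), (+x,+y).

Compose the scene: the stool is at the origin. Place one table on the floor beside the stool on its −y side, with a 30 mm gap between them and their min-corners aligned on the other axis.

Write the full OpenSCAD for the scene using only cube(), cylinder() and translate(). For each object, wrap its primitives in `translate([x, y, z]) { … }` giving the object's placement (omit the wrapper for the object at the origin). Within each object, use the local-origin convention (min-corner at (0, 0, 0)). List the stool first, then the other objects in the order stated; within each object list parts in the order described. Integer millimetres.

translate([0, 0, 345]) cube([357, 287, 37]);
translate([24, 24, 0]) cylinder(h = 345, r = 24);
translate([333, 24, 0]) cylinder(h = 345, r = 24);
translate([24, 263, 0]) cylinder(h = 345, r = 24);
translate([333, 263, 0]) cylinder(h = 345, r = 24);
translate([0, -809, 0]) {
  translate([0, 0, 643]) cube([1410, 779, 46]);
  translate([28, 28, 0]) cube([62, 62, 643]);
  translate([1320, 28, 0]) cube([62, 62, 643]);
  translate([28, 689, 0]) cube([62, 62, 643]);
  translate([1320, 689, 0]) cube([62, 62, 643]);
}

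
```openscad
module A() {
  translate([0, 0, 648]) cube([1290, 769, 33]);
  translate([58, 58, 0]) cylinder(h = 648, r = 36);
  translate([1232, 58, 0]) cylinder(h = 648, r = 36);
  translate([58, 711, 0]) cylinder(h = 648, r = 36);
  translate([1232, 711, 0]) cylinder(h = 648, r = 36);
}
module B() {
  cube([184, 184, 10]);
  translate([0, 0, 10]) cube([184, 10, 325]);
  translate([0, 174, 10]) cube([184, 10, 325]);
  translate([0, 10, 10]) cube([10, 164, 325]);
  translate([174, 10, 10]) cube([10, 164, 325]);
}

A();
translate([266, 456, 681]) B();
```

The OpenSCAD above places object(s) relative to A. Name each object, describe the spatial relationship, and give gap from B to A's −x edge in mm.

The open box's min-x is at 266; the table's min-x is 0; gap = 266 mm.

A is a table. B is an open box. The open box is on top of the table. The gap from the open box to the table's −x edge is 266 mm.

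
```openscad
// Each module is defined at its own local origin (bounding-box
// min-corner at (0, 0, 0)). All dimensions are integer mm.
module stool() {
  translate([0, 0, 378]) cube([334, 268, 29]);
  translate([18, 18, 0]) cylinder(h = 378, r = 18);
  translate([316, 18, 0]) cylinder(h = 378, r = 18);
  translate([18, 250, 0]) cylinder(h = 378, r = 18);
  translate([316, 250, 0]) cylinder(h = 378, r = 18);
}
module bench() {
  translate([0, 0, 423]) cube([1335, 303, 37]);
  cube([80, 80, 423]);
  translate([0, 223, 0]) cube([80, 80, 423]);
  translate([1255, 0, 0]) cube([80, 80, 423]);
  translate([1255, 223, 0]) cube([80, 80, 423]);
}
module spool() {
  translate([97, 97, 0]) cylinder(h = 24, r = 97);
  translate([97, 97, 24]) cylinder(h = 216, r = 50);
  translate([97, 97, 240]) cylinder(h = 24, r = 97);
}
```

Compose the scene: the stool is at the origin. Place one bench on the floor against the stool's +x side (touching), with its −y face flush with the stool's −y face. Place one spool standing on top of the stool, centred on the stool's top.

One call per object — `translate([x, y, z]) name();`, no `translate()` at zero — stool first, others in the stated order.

stool();
translate([334, 0, 0]) bench();
translate([70, 37, 407]) spool();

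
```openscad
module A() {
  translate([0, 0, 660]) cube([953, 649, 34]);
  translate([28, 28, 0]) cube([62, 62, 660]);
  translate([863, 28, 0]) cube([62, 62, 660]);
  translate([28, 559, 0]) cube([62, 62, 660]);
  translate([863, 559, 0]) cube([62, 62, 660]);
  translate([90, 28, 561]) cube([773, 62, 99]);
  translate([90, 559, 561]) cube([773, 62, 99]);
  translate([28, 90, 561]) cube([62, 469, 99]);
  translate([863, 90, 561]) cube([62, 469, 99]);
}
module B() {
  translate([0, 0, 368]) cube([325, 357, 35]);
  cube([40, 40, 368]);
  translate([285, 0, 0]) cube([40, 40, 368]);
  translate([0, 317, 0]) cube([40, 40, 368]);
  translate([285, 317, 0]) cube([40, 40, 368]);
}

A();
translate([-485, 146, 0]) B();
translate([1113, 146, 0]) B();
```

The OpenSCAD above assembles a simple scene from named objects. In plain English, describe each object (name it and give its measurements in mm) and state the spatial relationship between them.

A is a table with a 953×649 mm rectangular top, 34 mm thick, top surface at z = 694 mm, supported by four 62×62 mm square legs, each inset 28 mm from the nearest pair of top edges, running from the floor. Four apron rails, 62 mm thick and 99 mm tall, run between adjacent legs with their top edges flush with the underside of the top and their outer faces flush with the legs' outer faces.

B is a four-legged stool. The seat is 325×357 mm, 35 mm thick, top at z = 403 mm. It stands on four square legs, each 40×40 mm in cross-section, from z = 0 to the seat underside, each flush with a corner of the seat.

Two stools sit around the table at the −x, +x sides.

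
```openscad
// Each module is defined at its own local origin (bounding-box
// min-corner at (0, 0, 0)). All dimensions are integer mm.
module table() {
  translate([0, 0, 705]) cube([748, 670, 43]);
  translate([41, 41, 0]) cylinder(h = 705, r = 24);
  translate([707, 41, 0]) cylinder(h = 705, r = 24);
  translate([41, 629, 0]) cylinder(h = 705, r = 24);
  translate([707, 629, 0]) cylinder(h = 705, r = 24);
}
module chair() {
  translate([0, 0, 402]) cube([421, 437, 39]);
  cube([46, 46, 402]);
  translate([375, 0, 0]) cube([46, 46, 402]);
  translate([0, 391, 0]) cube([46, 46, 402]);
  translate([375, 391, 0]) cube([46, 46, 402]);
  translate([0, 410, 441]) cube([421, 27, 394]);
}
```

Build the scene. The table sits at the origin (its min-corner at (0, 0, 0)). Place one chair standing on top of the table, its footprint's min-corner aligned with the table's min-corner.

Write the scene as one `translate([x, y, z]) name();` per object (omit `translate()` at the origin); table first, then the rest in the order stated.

table();
translate([0, 0, 748]) chair();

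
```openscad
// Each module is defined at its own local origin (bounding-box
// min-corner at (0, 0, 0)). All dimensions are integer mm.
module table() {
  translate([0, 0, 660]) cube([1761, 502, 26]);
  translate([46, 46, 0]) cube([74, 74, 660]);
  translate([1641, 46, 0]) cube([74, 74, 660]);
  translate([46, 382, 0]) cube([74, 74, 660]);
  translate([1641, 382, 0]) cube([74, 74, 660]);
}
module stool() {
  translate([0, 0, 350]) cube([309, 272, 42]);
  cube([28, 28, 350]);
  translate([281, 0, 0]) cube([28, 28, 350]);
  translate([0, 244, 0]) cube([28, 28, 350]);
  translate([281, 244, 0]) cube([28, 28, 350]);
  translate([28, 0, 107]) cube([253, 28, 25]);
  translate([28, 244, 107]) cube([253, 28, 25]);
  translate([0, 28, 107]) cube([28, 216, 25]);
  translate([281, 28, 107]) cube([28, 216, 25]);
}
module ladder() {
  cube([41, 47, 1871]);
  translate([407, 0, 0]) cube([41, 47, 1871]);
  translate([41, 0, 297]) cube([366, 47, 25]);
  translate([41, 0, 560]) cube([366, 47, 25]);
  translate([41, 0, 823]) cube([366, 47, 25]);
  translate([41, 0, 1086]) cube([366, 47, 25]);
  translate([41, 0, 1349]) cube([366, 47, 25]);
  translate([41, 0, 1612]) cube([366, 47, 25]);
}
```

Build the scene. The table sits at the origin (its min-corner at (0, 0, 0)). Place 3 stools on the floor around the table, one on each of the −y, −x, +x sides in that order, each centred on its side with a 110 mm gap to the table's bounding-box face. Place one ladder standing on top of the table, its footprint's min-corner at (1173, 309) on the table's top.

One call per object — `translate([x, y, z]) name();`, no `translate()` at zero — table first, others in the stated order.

table();
translate([726, -382, 0]) stool();
translate([-419, 115, 0]) stool();
translate([1871, 115, 0]) stool();
translate([1173, 309, 686]) ladder();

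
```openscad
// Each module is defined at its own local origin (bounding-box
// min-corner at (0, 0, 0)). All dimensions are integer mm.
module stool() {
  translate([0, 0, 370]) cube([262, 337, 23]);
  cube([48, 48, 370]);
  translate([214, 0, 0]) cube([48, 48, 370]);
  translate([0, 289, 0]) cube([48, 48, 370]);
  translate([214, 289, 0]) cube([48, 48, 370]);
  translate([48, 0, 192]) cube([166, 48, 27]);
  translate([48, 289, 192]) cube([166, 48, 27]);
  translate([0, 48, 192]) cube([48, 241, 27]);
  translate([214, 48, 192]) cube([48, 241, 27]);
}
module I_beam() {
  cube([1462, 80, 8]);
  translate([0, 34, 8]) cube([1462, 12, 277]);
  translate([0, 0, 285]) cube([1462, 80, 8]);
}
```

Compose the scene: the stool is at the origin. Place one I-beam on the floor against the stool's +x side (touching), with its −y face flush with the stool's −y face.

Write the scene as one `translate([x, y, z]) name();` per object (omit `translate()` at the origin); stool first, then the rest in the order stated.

stool();
translate([262, 0, 0]) I_beam();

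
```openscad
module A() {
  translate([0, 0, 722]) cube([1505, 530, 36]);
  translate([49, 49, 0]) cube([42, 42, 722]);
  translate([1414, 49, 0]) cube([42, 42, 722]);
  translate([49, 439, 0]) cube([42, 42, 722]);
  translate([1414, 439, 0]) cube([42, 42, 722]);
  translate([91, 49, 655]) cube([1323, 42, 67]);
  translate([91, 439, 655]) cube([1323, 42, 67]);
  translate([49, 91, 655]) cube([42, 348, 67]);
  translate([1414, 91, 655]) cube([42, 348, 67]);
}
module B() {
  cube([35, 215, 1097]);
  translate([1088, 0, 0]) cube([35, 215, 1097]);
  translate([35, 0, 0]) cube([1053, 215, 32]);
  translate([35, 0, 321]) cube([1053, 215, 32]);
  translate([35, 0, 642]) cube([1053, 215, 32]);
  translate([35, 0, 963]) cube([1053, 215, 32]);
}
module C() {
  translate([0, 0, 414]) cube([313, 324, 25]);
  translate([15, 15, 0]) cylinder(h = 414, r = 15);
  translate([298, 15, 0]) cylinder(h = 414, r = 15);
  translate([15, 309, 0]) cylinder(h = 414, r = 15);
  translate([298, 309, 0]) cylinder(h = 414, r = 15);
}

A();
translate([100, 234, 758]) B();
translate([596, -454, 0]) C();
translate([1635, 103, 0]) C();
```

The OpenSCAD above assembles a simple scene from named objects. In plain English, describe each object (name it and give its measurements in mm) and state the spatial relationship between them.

A is a rectangular dining table. The top is 1505×530×36 mm with its upper surface at z = 758 mm. It stands on four 42×42 mm square legs, each inset 49 mm from the nearest pair of top edges, running from the floor to the underside of the top. Four apron rails, 42 mm thick and 67 mm tall, run between adjacent legs with their top edges flush with the underside of the top and their outer faces flush with the legs' outer faces.

B is a bookshelf 1123 mm wide overall, 215 mm deep and 1097 mm tall. The two sides are 35 mm thick vertical panels. 4 horizontal shelves of 32 mm thickness span between the inner faces of the sides; the lowest shelf sits on the floor and shelves are stacked with a clear vertical gap of 289 mm between each pair.

C is a four-legged stool. The seat is a 313×324×25 mm slab whose top surface is at z = 439 mm; four round legs, each 30 mm in diameter, run from the floor (z = 0) to the underside of the seat, each leg's axis is inset half a diameter from the nearest pair of seat edges (so the leg's bounding box is flush with the corner).

The bookshelf is on top of the table. Two stools sit around the table at the −y, +x sides.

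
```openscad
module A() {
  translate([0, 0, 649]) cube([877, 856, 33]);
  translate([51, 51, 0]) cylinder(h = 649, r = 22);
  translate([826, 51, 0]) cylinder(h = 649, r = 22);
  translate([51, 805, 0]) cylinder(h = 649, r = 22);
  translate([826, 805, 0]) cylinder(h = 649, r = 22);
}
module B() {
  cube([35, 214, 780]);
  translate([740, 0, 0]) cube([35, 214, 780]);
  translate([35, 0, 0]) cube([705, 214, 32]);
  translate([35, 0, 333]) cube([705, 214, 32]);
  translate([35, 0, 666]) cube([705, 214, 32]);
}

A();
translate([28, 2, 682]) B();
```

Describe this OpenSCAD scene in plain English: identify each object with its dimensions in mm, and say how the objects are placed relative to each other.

A is a table with a 877×856 mm rectangular top, 33 mm thick, top surface at z = 682 mm, supported by four round legs of 44 mm diameter, each leg's bounding box inset 29 mm from the nearest pair of top edges, running from the floor.

B is an open bookshelf. Two side panels, each 35 mm thick, 214 mm deep and 780 mm tall, stand 775 mm apart (outside-to-outside). Between them sit 3 shelves, each 32 mm thick and 214 mm deep, spanning the full gap between the sides. The bottom shelf rests on the floor (its underside at z = 0) and the clear gap between one shelf's top and the next shelf's underside is 301 mm.

The bookshelf is on top of the table.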